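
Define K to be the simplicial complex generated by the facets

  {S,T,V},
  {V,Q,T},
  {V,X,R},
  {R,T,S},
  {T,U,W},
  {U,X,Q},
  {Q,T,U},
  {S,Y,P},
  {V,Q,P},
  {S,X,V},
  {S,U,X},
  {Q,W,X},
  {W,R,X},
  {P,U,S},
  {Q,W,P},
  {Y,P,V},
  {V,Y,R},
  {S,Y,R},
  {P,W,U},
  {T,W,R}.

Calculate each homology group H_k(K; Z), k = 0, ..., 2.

We work with the vertex ordering P < Q < R < S < T < U < V < W < X < Y. The simplices of K, each written with vertices in increasing order, are:

  0-simplices (10): P, Q, R, S, T, U, V, W, X, Y
  1-simplices (30): PQ, PS, PU, PV, PW, PY, QT, QU, QV, QW, QX, RS, RT, RV, RW, RX, RY, ST, SU, SV, SX, SY, TU, TV, TW, UW, UX, VX, VY, WX
  2-simplices (20): PQV, PQW, PSU, PSY, PUW, PVY, QTU, QTV, QUX, QWX, RST, RSY, RTW, RVX, RVY, RWX, STV, SUX, SVX, TUW

giving chain groups C_0 ≅ Z^10, C_1 ≅ Z^30, C_2 ≅ Z^20.

∂_1: C_1 → C_0 sends each edge [p,q] (with p < q) to q − p.
The resulting 10×30 matrix has rank 9, and its Smith normal form has invariant factors (1,1,1,1,1,1,1,1,1).

The boundary map ∂_2: C_2 → C_1 maps a triangle to the signed sum of its edges. For instance
  ∂STV = TV − SV + ST,
  ∂PQW = QW − PW + PQ.
The 30×20 boundary matrix has rank 20 and Smith normal form diag(1,1,1,1,1,1,1,1,1,1,1,1,1,1,1,1,1,1,1,2).

Now H_k = ker ∂_k / im ∂_{k+1}, so:

  H_0: rank C_0 − rank ∂_1 = 10 − 9 = 1, and the invariant factors of ∂_1 are all 1, so H_0 ≅ Z.
  H_1: rank ker ∂_1 − rank ∂_2 = (30 − 9) − 20 = 1, and ∂_2 has invariant factor 2 > 1, so H_1 ≅ Z ⊕ Z/2Z.
  H_2: rank ker ∂_2 − rank ∂_3 = (20 − 20) − 0 = 0, and there is no ∂_3, so H_2 ≅ 0.

H_0 ≅ Z,  H_1 ≅ Z ⊕ Z/2Z,  H_2 = 0.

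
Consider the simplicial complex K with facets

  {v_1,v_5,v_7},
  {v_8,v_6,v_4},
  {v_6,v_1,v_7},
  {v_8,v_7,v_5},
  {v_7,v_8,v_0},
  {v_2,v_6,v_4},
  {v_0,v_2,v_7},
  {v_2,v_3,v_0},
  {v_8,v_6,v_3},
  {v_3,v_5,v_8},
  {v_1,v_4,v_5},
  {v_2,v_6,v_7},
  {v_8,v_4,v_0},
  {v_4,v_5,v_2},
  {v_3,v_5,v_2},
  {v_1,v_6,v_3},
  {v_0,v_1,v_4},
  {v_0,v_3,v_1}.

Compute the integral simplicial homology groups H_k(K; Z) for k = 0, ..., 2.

H_0 = Z,  H_1 = Z^2,  H_2 = Z.

Fix the vertex order v_0 < v_1 < v_2 < v_3 < v_4 < v_5 < v_6 < v_7 < v_8 and write every simplex with vertices in increasing order. Then dim K = 2 and the simplices of K are:

  0-simplices (9): [v_0], [v_1], [v_2], [v_3], [v_4], [v_5], [v_6], [v_7], [v_8]
  1-simplices (27): (27 of them)
  2-simplices (18): (18 of them)

so the chain groups are C_0 ≅ Z^9, C_1 ≅ Z^27, C_2 ≅ Z^18.

The boundary map ∂_1: C_1 → C_0 maps an edge to its endpoints' difference, ∂[p,q] = q − p. For instance
  ∂[v_1,v_7] = [v_7] − [v_1].
The 9×27 boundary matrix has rank 8 and Smith normal form diag(1,1,1,1,1,1,1,1).

Boundary ∂_2: C_2 → C_1 maps a triangle to the signed sum of its edges. For instance
  ∂[v_2,v_3,v_5] = [v_3,v_5] − [v_2,v_5] + [v_2,v_3],
  ∂[v_1,v_6,v_7] = [v_6,v_7] − [v_1,v_7] + [v_1,v_6].
This gives a 27×18 integer matrix of rank 17; reducing to Smith normal form yields diagonal entries (1,1,1,1,1,1,1,1,1,1,1,1,1,1,1,1,1).

Computing H_k = (kernel of ∂_k) / (image of ∂_{k+1}):

  H_0: rank C_0 − rank ∂_1 = 9 − 8 = 1, and the invariant factors of ∂_1 are all 1, so H_0 ≅ Z.
  H_1: rank ker ∂_1 − rank ∂_2 = (27 − 8) − 17 = 2, and the invariant factors of ∂_2 are all 1, so H_1 ≅ Z^2.
  H_2: rank ker ∂_2 − rank ∂_3 = (18 − 17) − 0 = 1, and there is no ∂_3, so H_2 ≅ Z.

As a check, the Euler characteristic is 9 − 27 + 18 = 0, which agrees with 1 − 2 + 1 = 0.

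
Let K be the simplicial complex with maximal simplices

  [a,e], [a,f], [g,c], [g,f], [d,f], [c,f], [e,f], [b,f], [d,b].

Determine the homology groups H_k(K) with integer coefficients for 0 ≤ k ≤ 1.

Order the vertices as a < b < c < d < e < f < g. Listing each simplex with vertices in this order, K has dimension 1 with simplices:

  0-simplices (7): a, b, c, d, e, f, g
  1-simplices (9): ae, af, bd, bf, cf, cg, df, ef, fg

so the chain groups are C_0 ≅ Z^7, C_1 ≅ Z^9.

∂_1: C_1 → C_0 sends each edge [p,q] (with p < q) to q − p. For instance
  ∂fg = g − f.
The resulting 7×9 matrix has rank 6, and its Smith normal form has invariant factors (1,1,1,1,1,1).

From H_k ≅ ker(∂_k) / im(∂_{k+1}) we obtain:

  H_0: rank C_0 − rank ∂_1 = 7 − 6 = 1, and the invariant factors of ∂_1 are all 1, so H_0 = Z.
  H_1: rank ker ∂_1 − rank ∂_2 = (9 − 6) − 0 = 3, and there is no ∂_2, so H_1 = Z^3.

(K is a triangulation of a wedge of 3 circles.)

H_0 ≅ Z,  H_1 ≅ Z^3.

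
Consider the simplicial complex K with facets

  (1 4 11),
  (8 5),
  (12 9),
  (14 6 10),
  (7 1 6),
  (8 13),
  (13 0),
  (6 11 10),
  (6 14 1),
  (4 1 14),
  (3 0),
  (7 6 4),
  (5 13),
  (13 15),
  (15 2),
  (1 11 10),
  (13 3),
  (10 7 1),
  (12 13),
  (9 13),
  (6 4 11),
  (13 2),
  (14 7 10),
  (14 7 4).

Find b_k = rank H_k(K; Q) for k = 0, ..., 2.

b_0 = 2, b_1 = 4, b_2 = 0.

Fix the vertex order 0 < 1 < 2 < 3 < 4 < 5 < 6 < 7 < 8 < 9 < 10 < 11 < 12 < 13 < 14 < 15 and write every simplex with vertices in increasing order. Then dim K = 2 and the simplices of K are:

  0-simplices (16): [0], [1], [2], [3], [4], [5], [6], [7], [8], [9], [10], [11], [12], [13], [14], [15]
  1-simplices (30): (30 of them)
  2-simplices (12): [1,4,11], [1,4,14], [1,6,7], [1,6,14], [1,7,10], [1,10,11], [4,6,7], [4,6,11], [4,7,14], [6,10,11], [6,10,14], [7,10,14]

Hence C_0 ≅ Z^16, C_1 ≅ Z^30, C_2 ≅ Z^12.

The boundary map ∂_1: C_1 → C_0 sends each edge [p,q] (with p < q) to q − p. For instance
  ∂[1,7] = [7] − [1].
The resulting 16×30 matrix has rank 14, and its Smith normal form has invariant factors (1,1,1,1,1,1,1,1,1,1,1,1,1,1).

Boundary ∂_2: C_2 → C_1 acts by ∂[p,q,r] = [q,r] − [p,r] + [p,q]. For instance
  ∂[1,6,7] = [6,7] − [1,7] + [1,6],
  ∂[1,10,11] = [10,11] − [1,11] + [1,10].
The resulting 30×12 matrix has rank 12, and its Smith normal form has invariant factors (1,1,1,1,1,1,1,1,1,1,1,2).

Now H_k = ker ∂_k / im ∂_{k+1}, so:

  H_0: rank C_0 − rank ∂_1 = 16 − 14 = 2, and the invariant factors of ∂_1 are all 1, so H_0 ≅ Z^2.
  H_1: rank ker ∂_1 − rank ∂_2 = (30 − 14) − 12 = 4, and ∂_2 has invariant factor 2 > 1, so H_1 ≅ Z^4 ⊕ Z/2.
  H_2: rank ker ∂_2 − rank ∂_3 = (12 − 12) − 0 = 0, and there is no ∂_3, so H_2 ≅ 0.

Hence the Betti numbers are b_0 = 2, b_1 = 4, b_2 = 0.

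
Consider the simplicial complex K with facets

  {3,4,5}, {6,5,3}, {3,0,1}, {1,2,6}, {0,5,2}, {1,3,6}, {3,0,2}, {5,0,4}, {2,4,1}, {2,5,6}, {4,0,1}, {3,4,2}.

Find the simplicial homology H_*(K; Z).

Take the total order 0 < 1 < 2 < 3 < 4 < 5 < 6 on the vertex set. Then K (dimension 2) consists of the simplices:

  0-simplices (7): [0], [1], [2], [3], [4], [5], [6]
  1-simplices (18): [0,1], [0,2], [0,3], [0,4], [0,5], [1,2], [1,3], [1,4], [1,6], [2,3], [2,4], [2,5], [2,6], [3,4], [3,5], [3,6], [4,5], [5,6]
  2-simplices (12): [0,1,3], [0,1,4], [0,2,3], [0,2,5], [0,4,5], [1,2,4], [1,2,6], [1,3,6], [2,3,4], [2,5,6], [3,4,5], [3,5,6]

giving chain groups C_0 ≅ Z^7, C_1 ≅ Z^18, C_2 ≅ Z^12.

The boundary map ∂_1: C_1 → C_0 is given by ∂[p,q] = [q] − [p].
This gives a 7×18 integer matrix of rank 6; reducing to Smith normal form yields diagonal entries (1,1,1,1,1,1).

Boundary ∂_2: C_2 → C_1 maps a triangle to the signed sum of its edges. For instance
  ∂[3,5,6] = [5,6] − [3,6] + [3,5],
  ∂[0,1,4] = [1,4] − [0,4] + [0,1].
The 18×12 boundary matrix has rank 12 and Smith normal form diag(1,1,1,1,1,1,1,1,1,1,1,2).

Computing H_k = (kernel of ∂_k) / (image of ∂_{k+1}):

  H_0: rank C_0 − rank ∂_1 = 7 − 6 = 1, and the invariant factors of ∂_1 are all 1, so H_0 = Z.
  H_1: rank ker ∂_1 − rank ∂_2 = (18 − 6) − 12 = 0, and ∂_2 has invariant factor 2 > 1, so H_1 = Z_2.
  H_2: rank ker ∂_2 − rank ∂_3 = (12 − 12) − 0 = 0, and there is no ∂_3, so H_2 = 0.

H_0 ≅ Z,  H_1 ≅ Z_2,  H_2 = 0.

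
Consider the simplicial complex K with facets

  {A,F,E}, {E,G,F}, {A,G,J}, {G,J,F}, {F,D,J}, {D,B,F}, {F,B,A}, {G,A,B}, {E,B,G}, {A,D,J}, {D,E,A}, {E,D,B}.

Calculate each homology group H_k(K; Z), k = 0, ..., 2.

Take the total order A < B < D < E < F < G < J on the vertex set. Then K (dimension 2) consists of the simplices:

  0-simplices (7): A, B, D, E, F, G, J
  1-simplices (18): AB, AD, AE, AF, AG, AJ, BD, BE, BF, BG, DE, DF, DJ, EF, EG, FG, FJ, GJ
  2-simplices (12): ABF, ABG, ADE, ADJ, AEF, AGJ, BDE, BDF, BEG, DFJ, EFG, FGJ

giving chain groups C_0 ≅ Z^7, C_1 ≅ Z^18, C_2 ≅ Z^12.

Boundary ∂_1: C_1 → C_0 is given by ∂[p,q] = [q] − [p]. For instance
  ∂EG = G − E.
The 7×18 boundary matrix has rank 6 and Smith normal form diag(1,1,1,1,1,1).

The boundary map ∂_2: C_2 → C_1 acts by ∂[p,q,r] = [q,r] − [p,r] + [p,q]. For instance
  ∂FGJ = GJ − FJ + FG,
  ∂ADE = DE − AE + AD.
As a 18×12 matrix over Z this has rank 12, with invariant factors (1,1,1,1,1,1,1,1,1,1,1,2).

Now H_k = ker ∂_k / im ∂_{k+1}, so:

  H_0: rank C_0 − rank ∂_1 = 7 − 6 = 1, and the invariant factors of ∂_1 are all 1, so H_0 = Z.
  H_1: rank ker ∂_1 − rank ∂_2 = (18 − 6) − 12 = 0, and ∂_2 has invariant factor 2 > 1, so H_1 = Z/2.
  H_2: rank ker ∂_2 − rank ∂_3 = (12 − 12) − 0 = 0, and there is no ∂_3, so H_2 = 0.

As a check, the Euler characteristic is 7 − 18 + 12 = 1, which agrees with 1 − 0 + 0 = 1.

H_0 ≅ Z,  H_1 ≅ Z/2,  H_2 = 0.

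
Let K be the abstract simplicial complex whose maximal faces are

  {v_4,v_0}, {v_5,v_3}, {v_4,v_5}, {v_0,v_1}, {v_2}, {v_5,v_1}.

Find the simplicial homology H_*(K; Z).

Take the total order v_0 < v_1 < v_2 < v_3 < v_4 < v_5 on the vertex set. Then K (dimension 1) consists of the simplices:

  0-simplices (6): [v_0], [v_1], [v_2], [v_3], [v_4], [v_5]
  1-simplices (5): [v_0,v_1], [v_0,v_4], [v_1,v_5], [v_3,v_5], [v_4,v_5]

Hence C_0 ≅ Z^6, C_1 ≅ Z^5.

The boundary map ∂_1: C_1 → C_0 sends each edge [p,q] (with p < q) to q − p.
The 6×5 boundary matrix has rank 4 and Smith normal form diag(1,1,1,1).

Reading off H_k = ker ∂_k / im ∂_{k+1}:

  H_0: rank C_0 − rank ∂_1 = 6 − 4 = 2, and the invariant factors of ∂_1 are all 1, so H_0 = Z^2.
  H_1: rank ker ∂_1 − rank ∂_2 = (5 − 4) − 0 = 1, and there is no ∂_2, so H_1 = Z.

H_0 = Z^2,  H_1 = Z.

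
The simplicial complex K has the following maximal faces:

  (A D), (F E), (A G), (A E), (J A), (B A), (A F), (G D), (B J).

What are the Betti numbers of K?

b_0 = 1, b_1 = 3.

Order the vertices as A < B < D < E < F < G < J. Listing each simplex with vertices in this order, K has dimension 1 with simplices:

  0-simplices (7): A, B, D, E, F, G, J
  1-simplices (9): AB, AD, AE, AF, AG, AJ, BJ, DG, EF

so the chain groups are C_0 ≅ Z^7, C_1 ≅ Z^9.

Boundary ∂_1: C_1 → C_0 sends each edge [p,q] (with p < q) to q − p.
The 7×9 boundary matrix has rank 6 and Smith normal form diag(1,1,1,1,1,1).

From H_k ≅ ker(∂_k) / im(∂_{k+1}) we obtain:

  H_0: rank C_0 − rank ∂_1 = 7 − 6 = 1, and the invariant factors of ∂_1 are all 1, so H_0 ≅ Z.
  H_1: rank ker ∂_1 − rank ∂_2 = (9 − 6) − 0 = 3, and there is no ∂_2, so H_1 ≅ Z^3.

Hence the Betti numbers are b_0 = 1, b_1 = 3.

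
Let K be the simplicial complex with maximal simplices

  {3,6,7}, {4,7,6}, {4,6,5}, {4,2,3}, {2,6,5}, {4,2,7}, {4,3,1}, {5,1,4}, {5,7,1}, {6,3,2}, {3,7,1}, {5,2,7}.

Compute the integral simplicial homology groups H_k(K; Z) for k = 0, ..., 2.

H_0 ≅ Z,  H_1 ≅ Z/2,  H_2 = 0.

Fix the vertex order 1 < 2 < 3 < 4 < 5 < 6 < 7 and write every simplex with vertices in increasing order. Then dim K = 2 and the simplices of K are:

  0-simplices (7): [1], [2], [3], [4], [5], [6], [7]
  1-simplices (18): [1,3], [1,4], [1,5], [1,7], [2,3], [2,4], [2,5], [2,6], [2,7], [3,4], [3,6], [3,7], [4,5], [4,6], [4,7], [5,6], [5,7], [6,7]
  2-simplices (12): [1,3,4], [1,3,7], [1,4,5], [1,5,7], [2,3,4], [2,3,6], [2,4,7], [2,5,6], [2,5,7], [3,6,7], [4,5,6], [4,6,7]

giving chain groups C_0 ≅ Z^7, C_1 ≅ Z^18, C_2 ≅ Z^12.

∂_1: C_1 → C_0 sends each edge [p,q] (with p < q) to q − p. For instance
  ∂[5,7] = [7] − [5].
The resulting 7×18 matrix has rank 6, and its Smith normal form has invariant factors (1,1,1,1,1,1).

∂_2: C_2 → C_1 acts by ∂[p,q,r] = [q,r] − [p,r] + [p,q]. For instance
  ∂[1,3,7] = [3,7] − [1,7] + [1,3],
  ∂[2,5,6] = [5,6] − [2,6] + [2,5].
This gives a 18×12 integer matrix of rank 12; reducing to Smith normal form yields diagonal entries (1,1,1,1,1,1,1,1,1,1,1,2).

From H_k ≅ ker(∂_k) / im(∂_{k+1}) we obtain:

  H_0: rank C_0 − rank ∂_1 = 7 − 6 = 1, and the invariant factors of ∂_1 are all 1, so H_0 ≅ Z.
  H_1: rank ker ∂_1 − rank ∂_2 = (18 − 6) − 12 = 0, and ∂_2 has invariant factor 2 > 1, so H_1 ≅ Z/2.
  H_2: rank ker ∂_2 − rank ∂_3 = (12 − 12) − 0 = 0, and there is no ∂_3, so H_2 ≅ 0.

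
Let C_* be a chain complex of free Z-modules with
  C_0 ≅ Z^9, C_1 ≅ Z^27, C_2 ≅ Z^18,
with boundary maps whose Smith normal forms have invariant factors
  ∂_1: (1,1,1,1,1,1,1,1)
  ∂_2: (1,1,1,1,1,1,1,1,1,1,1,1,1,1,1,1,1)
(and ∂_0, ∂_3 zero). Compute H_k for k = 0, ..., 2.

H_0 = Z,  H_1 = Z^2,  H_2 = Z.

H_0: b_0 = 9 − 0 − 8 = 1; torsion from ∂_1 factors > 1: none. So H_0 = Z.
H_1: b_1 = 27 − 8 − 17 = 2; torsion from ∂_2 factors > 1: none. So H_1 = Z^2.
H_2: b_2 = 18 − 17 − 0 = 1; torsion from ∂_3 factors > 1: none. So H_2 = Z.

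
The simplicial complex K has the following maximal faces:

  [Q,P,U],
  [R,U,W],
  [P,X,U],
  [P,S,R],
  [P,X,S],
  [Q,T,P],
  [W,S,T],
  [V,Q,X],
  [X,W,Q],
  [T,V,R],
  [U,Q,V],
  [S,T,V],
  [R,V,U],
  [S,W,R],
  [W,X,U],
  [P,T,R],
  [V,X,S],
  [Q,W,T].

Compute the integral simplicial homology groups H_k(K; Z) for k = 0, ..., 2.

H_0 = Z,  H_1 = Z × Z/2,  H_2 = 0.

Fix the vertex order P < Q < R < S < T < U < V < W < X and write every simplex with vertices in increasing order. Then dim K = 2 and the simplices of K are:

  0-simplices (9): P, Q, R, S, T, U, V, W, X
  1-simplices (27): PQ, PR, PS, PT, PU, PX, QT, QU, QV, QW, QX, RS, RT, RU, RV, RW, ST, SV, SW, SX, TV, TW, UV, UW, UX, VX, WX
  2-simplices (18): PQT, PQU, PRS, PRT, PSX, PUX, QTW, QUV, QVX, QWX, RSW, RTV, RUV, RUW, STV, STW, SVX, UWX

Hence C_0 ≅ Z^9, C_1 ≅ Z^27, C_2 ≅ Z^18.

∂_1: C_1 → C_0 is given by ∂[p,q] = [q] − [p]. For instance
  ∂UW = W − U.
The 9×27 boundary matrix has rank 8 and Smith normal form diag(1,1,1,1,1,1,1,1).

∂_2: C_2 → C_1 maps a triangle to the signed sum of its edges. For instance
  ∂QTW = TW − QW + QT,
  ∂SVX = VX − SX + SV.
The 27×18 boundary matrix has rank 18 and Smith normal form diag(1,1,1,1,1,1,1,1,1,1,1,1,1,1,1,1,1,2).

Now H_k = ker ∂_k / im ∂_{k+1}, so:

  H_0: rank C_0 − rank ∂_1 = 9 − 8 = 1, and the invariant factors of ∂_1 are all 1, so H_0 = Z.
  H_1: rank ker ∂_1 − rank ∂_2 = (27 − 8) − 18 = 1, and ∂_2 has invariant factor 2 > 1, so H_1 = Z × Z/2.
  H_2: rank ker ∂_2 − rank ∂_3 = (18 − 18) − 0 = 0, and there is no ∂_3, so H_2 = 0.

As a check, the Euler characteristic is 9 − 27 + 18 = 0, which agrees with 1 − 1 + 0 = 0.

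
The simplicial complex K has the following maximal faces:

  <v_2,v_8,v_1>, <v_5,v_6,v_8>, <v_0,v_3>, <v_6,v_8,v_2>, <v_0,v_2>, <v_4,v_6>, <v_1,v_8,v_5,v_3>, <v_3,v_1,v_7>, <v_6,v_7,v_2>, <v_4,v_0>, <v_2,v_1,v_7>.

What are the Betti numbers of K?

We work with the vertex ordering v_0 < v_1 < v_2 < v_3 < v_4 < v_5 < v_6 < v_7 < v_8. The simplices of K, each written with vertices in increasing order, are:

  0-simplices (9): [v_0], [v_1], [v_2], [v_3], [v_4], [v_5], [v_6], [v_7], [v_8]
  1-simplices (19): (19 of them)
  2-simplices (10): [v_1,v_2,v_7], [v_1,v_2,v_8], [v_1,v_3,v_5], [v_1,v_3,v_7], [v_1,v_3,v_8], [v_1,v_5,v_8], [v_2,v_6,v_7], [v_2,v_6,v_8], [v_3,v_5,v_8], [v_5,v_6,v_8]
  3-simplices (1): [v_1,v_3,v_5,v_8]

so the chain groups are C_0 ≅ Z^9, C_1 ≅ Z^19, C_2 ≅ Z^10, C_3 ≅ Z^1.

The boundary map ∂_1: C_1 → C_0 sends each edge [p,q] (with p < q) to q − p. For instance
  ∂[v_2,v_8] = [v_8] − [v_2].
The 9×19 boundary matrix has rank 8 and Smith normal form diag(1,1,1,1,1,1,1,1).

The boundary map ∂_2: C_2 → C_1 sends each 2-simplex [p,q,r] to [q,r] − [p,r] + [p,q]. For instance
  ∂[v_5,v_6,v_8] = [v_6,v_8] − [v_5,v_8] + [v_5,v_6],
  ∂[v_2,v_6,v_7] = [v_6,v_7] − [v_2,v_7] + [v_2,v_6].
As a 19×10 matrix over Z this has rank 9, with invariant factors (1,1,1,1,1,1,1,1,1).

The boundary map ∂_3: C_3 → C_2 sends each 3-simplex σ to the alternating sum Σ_i (−1)^i (σ with its i-th vertex removed). For instance
  ∂[v_1,v_3,v_5,v_8] = [v_3,v_5,v_8] − [v_1,v_5,v_8] + [v_1,v_3,v_8] − [v_1,v_3,v_5].
This gives a 10×1 integer matrix of rank 1; reducing to Smith normal form yields diagonal entries (1).

Computing H_k = (kernel of ∂_k) / (image of ∂_{k+1}):

  H_0: rank C_0 − rank ∂_1 = 9 − 8 = 1, and the invariant factors of ∂_1 are all 1, so H_0 = Z.
  H_1: rank ker ∂_1 − rank ∂_2 = (19 − 8) − 9 = 2, and the invariant factors of ∂_2 are all 1, so H_1 = Z^2.
  H_2: rank ker ∂_2 − rank ∂_3 = (10 − 9) − 1 = 0, and the invariant factors of ∂_3 are all 1, so H_2 = 0.
  H_3: rank ker ∂_3 − rank ∂_4 = (1 − 1) − 0 = 0, and there is no ∂_4, so H_3 = 0.

As a check, the Euler characteristic is 9 − 19 + 10 − 1 = -1, which agrees with 1 − 2 + 0 − 0 = -1.

Hence the Betti numbers are b_0 = 1, b_1 = 2, b_2 = 0, b_3 = 0.

b_0 = 1, b_1 = 2, b_2 = 0, b_3 = 0.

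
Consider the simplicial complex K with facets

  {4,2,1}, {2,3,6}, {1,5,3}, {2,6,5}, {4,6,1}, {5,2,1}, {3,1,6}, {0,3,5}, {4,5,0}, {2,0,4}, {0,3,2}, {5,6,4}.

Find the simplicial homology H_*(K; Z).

We work with the vertex ordering 0 < 1 < 2 < 3 < 4 < 5 < 6. The simplices of K, each written with vertices in increasing order, are:

  0-simplices (7): [0], [1], [2], [3], [4], [5], [6]
  1-simplices (18): [0,2], [0,3], [0,4], [0,5], [1,2], [1,3], [1,4], [1,5], [1,6], [2,3], [2,4], [2,5], [2,6], [3,5], [3,6], [4,5], [4,6], [5,6]
  2-simplices (12): [0,2,3], [0,2,4], [0,3,5], [0,4,5], [1,2,4], [1,2,5], [1,3,5], [1,3,6], [1,4,6], [2,3,6], [2,5,6], [4,5,6]

so the chain groups are C_0 ≅ Z^7, C_1 ≅ Z^18, C_2 ≅ Z^12.

The boundary map ∂_1: C_1 → C_0 maps an edge to its endpoints' difference, ∂[p,q] = q − p.
The 7×18 boundary matrix has rank 6 and Smith normal form diag(1,1,1,1,1,1).

∂_2: C_2 → C_1 sends each 2-simplex [p,q,r] to [q,r] − [p,r] + [p,q]. For instance
  ∂[1,4,6] = [4,6] − [1,6] + [1,4],
  ∂[0,2,4] = [2,4] − [0,4] + [0,2].
The 18×12 boundary matrix has rank 12 and Smith normal form diag(1,1,1,1,1,1,1,1,1,1,1,2).

Reading off H_k = ker ∂_k / im ∂_{k+1}:

  H_0: rank C_0 − rank ∂_1 = 7 − 6 = 1, and the invariant factors of ∂_1 are all 1, so H_0 = Z.
  H_1: rank ker ∂_1 − rank ∂_2 = (18 − 6) − 12 = 0, and ∂_2 has invariant factor 2 > 1, so H_1 = Z/2.
  H_2: rank ker ∂_2 − rank ∂_3 = (12 − 12) − 0 = 0, and there is no ∂_3, so H_2 = 0.

H_0 = Z,  H_1 = Z/2,  H_2 = 0.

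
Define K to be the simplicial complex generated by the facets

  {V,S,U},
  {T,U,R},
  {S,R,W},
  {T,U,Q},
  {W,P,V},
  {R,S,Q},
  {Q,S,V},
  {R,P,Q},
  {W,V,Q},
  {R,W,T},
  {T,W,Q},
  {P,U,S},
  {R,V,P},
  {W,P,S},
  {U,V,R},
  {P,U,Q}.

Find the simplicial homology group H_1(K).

H_1 = Z^2.

We work with the vertex ordering P < Q < R < S < T < U < V < W. The simplices of K, each written with vertices in increasing order, are:

  0-simplices (8): P, Q, R, S, T, U, V, W
  1-simplices (24): PQ, PR, PS, PU, PV, PW, QR, QS, QT, QU, QV, QW, RS, RT, RU, RV, RW, SU, SV, SW, TU, TW, UV, VW
  2-simplices (16): PQR, PQU, PRV, PSU, PSW, PVW, QRS, QSV, QTU, QTW, QVW, RSW, RTU, RTW, RUV, SUV

giving chain groups C_0 ≅ Z^8, C_1 ≅ Z^24, C_2 ≅ Z^16.

The boundary map ∂_1: C_1 → C_0 sends each edge [p,q] (with p < q) to q − p. For instance
  ∂PW = W − P.
The 8×24 boundary matrix has rank 7 and Smith normal form diag(1,1,1,1,1,1,1).

The boundary map ∂_2: C_2 → C_1 acts by ∂[p,q,r] = [q,r] − [p,r] + [p,q]. For instance
  ∂SUV = UV − SV + SU,
  ∂QRS = RS − QS + QR.
As a 24×16 matrix over Z this has rank 15, with invariant factors (1,1,1,1,1,1,1,1,1,1,1,1,1,1,1).

Reading off H_k = ker ∂_k / im ∂_{k+1}:

  H_1: rank ker ∂_1 − rank ∂_2 = (24 − 7) − 15 = 2, and the invariant factors of ∂_2 are all 1, so H_1 ≅ Z^2.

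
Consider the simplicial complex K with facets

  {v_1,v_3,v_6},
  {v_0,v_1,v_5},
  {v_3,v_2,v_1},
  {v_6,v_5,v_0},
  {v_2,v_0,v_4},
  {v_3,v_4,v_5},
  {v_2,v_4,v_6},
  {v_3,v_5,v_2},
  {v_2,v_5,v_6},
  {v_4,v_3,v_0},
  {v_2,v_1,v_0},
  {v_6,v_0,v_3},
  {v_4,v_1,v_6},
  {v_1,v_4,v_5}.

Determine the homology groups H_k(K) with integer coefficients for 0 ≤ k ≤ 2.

H_0 ≅ Z,  H_1 ≅ Z^2,  H_2 ≅ Z.

K has 7 vertices, 21 edges, 14 triangles.
rank ∂_0 = 0, rank ∂_1 = 6 ⇒ b_0 = 7 − 0 − 6 = 1; all invariant factors of ∂_1 are 1 so no torsion. So H_0 ≅ Z.
rank ∂_1 = 6, rank ∂_2 = 13 ⇒ b_1 = 21 − 6 − 13 = 2; all invariant factors of ∂_2 are 1 so no torsion. So H_1 ≅ Z^2.
rank ∂_2 = 13, rank ∂_3 = 0 ⇒ b_2 = 14 − 13 − 0 = 1. So H_2 ≅ Z.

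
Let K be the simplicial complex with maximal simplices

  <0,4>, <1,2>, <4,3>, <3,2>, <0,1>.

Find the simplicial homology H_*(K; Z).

We work with the vertex ordering 0 < 1 < 2 < 3 < 4. The simplices of K, each written with vertices in increasing order, are:

  0-simplices (5): [0], [1], [2], [3], [4]
  1-simplices (5): [0,1], [0,4], [1,2], [2,3], [3,4]

Hence C_0 ≅ Z^5, C_1 ≅ Z^5.

Boundary ∂_1: C_1 → C_0 is given by ∂[p,q] = [q] − [p].
This gives a 5×5 integer matrix of rank 4; reducing to Smith normal form yields diagonal entries (1,1,1,1).

From H_k ≅ ker(∂_k) / im(∂_{k+1}) we obtain:

  H_0: rank C_0 − rank ∂_1 = 5 − 4 = 1, and the invariant factors of ∂_1 are all 1, so H_0 ≅ Z.
  H_1: rank ker ∂_1 − rank ∂_2 = (5 − 4) − 0 = 1, and there is no ∂_2, so H_1 ≅ Z.

(K is a triangulation of the circle S^1.)

H_0 = Z,  H_1 = Z.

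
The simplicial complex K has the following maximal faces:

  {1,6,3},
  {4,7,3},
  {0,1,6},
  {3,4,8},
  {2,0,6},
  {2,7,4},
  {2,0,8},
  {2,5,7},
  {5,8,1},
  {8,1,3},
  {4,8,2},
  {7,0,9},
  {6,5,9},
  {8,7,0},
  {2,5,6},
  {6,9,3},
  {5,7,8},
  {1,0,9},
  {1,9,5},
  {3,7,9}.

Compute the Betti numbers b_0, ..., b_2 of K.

K has 10 vertices, 30 edges, 20 triangles.
rank ∂_0 = 0, rank ∂_1 = 9 ⇒ b_0 = 10 − 0 − 9 = 1; all invariant factors of ∂_1 are 1 so no torsion. So H_0 = Z.
rank ∂_1 = 9, rank ∂_2 = 20 ⇒ b_1 = 30 − 9 − 20 = 1; ∂_2 has invariant factor(s) [2] giving torsion. So H_1 = Z ⊕ Z/2Z.
rank ∂_2 = 20, rank ∂_3 = 0 ⇒ b_2 = 20 − 20 − 0 = 0. So H_2 = 0.

b_0 = 1, b_1 = 1, b_2 = 0.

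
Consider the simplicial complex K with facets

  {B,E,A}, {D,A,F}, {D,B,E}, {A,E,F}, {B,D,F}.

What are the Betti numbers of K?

Order the vertices as A < B < D < E < F. Listing each simplex with vertices in this order, K has dimension 2 with simplices:

  0-simplices (5): A, B, D, E, F
  1-simplices (10): AB, AD, AE, AF, BD, BE, BF, DE, DF, EF
  2-simplices (5): ABE, ADF, AEF, BDE, BDF

Hence C_0 ≅ Z^5, C_1 ≅ Z^10, C_2 ≅ Z^5.

Boundary ∂_1: C_1 → C_0 maps an edge to its endpoints' difference, ∂[p,q] = q − p.
As a 5×10 matrix over Z this has rank 4, with invariant factors (1,1,1,1).

Boundary ∂_2: C_2 → C_1 acts by ∂[p,q,r] = [q,r] − [p,r] + [p,q]. For instance
  ∂BDF = DF − BF + BD,
  ∂BDE = DE − BE + BD.
This gives a 10×5 integer matrix of rank 5; reducing to Smith normal form yields diagonal entries (1,1,1,1,1).

Now H_k = ker ∂_k / im ∂_{k+1}, so:

  H_0: rank C_0 − rank ∂_1 = 5 − 4 = 1, and the invariant factors of ∂_1 are all 1, so H_0 ≅ Z.
  H_1: rank ker ∂_1 − rank ∂_2 = (10 − 4) − 5 = 1, and the invariant factors of ∂_2 are all 1, so H_1 ≅ Z.
  H_2: rank ker ∂_2 − rank ∂_3 = (5 − 5) − 0 = 0, and there is no ∂_3, so H_2 ≅ 0.

As a check, the Euler characteristic is 5 − 10 + 5 = 0, which agrees with 1 − 1 + 0 = 0.

Hence the Betti numbers are b_0 = 1, b_1 = 1, b_2 = 0.

b_0 = 1, b_1 = 1, b_2 = 0.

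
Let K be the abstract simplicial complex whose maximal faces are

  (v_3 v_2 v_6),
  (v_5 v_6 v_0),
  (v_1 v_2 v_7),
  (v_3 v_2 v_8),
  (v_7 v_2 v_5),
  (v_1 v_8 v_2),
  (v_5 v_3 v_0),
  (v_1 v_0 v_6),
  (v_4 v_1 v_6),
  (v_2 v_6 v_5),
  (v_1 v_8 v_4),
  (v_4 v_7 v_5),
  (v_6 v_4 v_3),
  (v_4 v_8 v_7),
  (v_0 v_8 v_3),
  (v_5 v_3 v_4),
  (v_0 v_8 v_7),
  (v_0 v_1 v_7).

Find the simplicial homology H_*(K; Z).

Take the total order v_0 < v_1 < v_2 < v_3 < v_4 < v_5 < v_6 < v_7 < v_8 on the vertex set. Then K (dimension 2) consists of the simplices:

  0-simplices (9): [v_0], [v_1], [v_2], [v_3], [v_4], [v_5], [v_6], [v_7], [v_8]
  1-simplices (27): (27 of them)
  2-simplices (18): (18 of them)

giving chain groups C_0 ≅ Z^9, C_1 ≅ Z^27, C_2 ≅ Z^18.

Boundary ∂_1: C_1 → C_0 is given by ∂[p,q] = [q] − [p].
As a 9×27 matrix over Z this has rank 8, with invariant factors (1,1,1,1,1,1,1,1).

The boundary map ∂_2: C_2 → C_1 sends each 2-simplex [p,q,r] to [q,r] − [p,r] + [p,q]. For instance
  ∂[v_0,v_5,v_6] = [v_5,v_6] − [v_0,v_6] + [v_0,v_5],
  ∂[v_2,v_3,v_8] = [v_3,v_8] − [v_2,v_8] + [v_2,v_3].
The 27×18 boundary matrix has rank 18 and Smith normal form diag(1,1,1,1,1,1,1,1,1,1,1,1,1,1,1,1,1,2).

From H_k ≅ ker(∂_k) / im(∂_{k+1}) we obtain:

  H_0: rank C_0 − rank ∂_1 = 9 − 8 = 1, and the invariant factors of ∂_1 are all 1, so H_0 = Z.
  H_1: rank ker ∂_1 − rank ∂_2 = (27 − 8) − 18 = 1, and ∂_2 has invariant factor 2 > 1, so H_1 = Z × Z/2.
  H_2: rank ker ∂_2 − rank ∂_3 = (18 − 18) − 0 = 0, and there is no ∂_3, so H_2 = 0.

(K is a triangulation of the Klein bottle.)

H_0 = Z,  H_1 = Z × Z/2,  H_2 = 0.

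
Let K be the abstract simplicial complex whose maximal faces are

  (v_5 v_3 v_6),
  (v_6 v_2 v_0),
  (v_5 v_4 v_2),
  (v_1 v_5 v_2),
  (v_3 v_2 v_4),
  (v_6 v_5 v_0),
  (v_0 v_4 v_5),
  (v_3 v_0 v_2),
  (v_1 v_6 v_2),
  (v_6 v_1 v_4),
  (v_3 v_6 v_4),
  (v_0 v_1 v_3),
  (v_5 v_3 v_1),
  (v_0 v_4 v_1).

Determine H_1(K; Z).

H_1 ≅ Z^2.

We work with the vertex ordering v_0 < v_1 < v_2 < v_3 < v_4 < v_5 < v_6. The simplices of K, each written with vertices in increasing order, are:

  0-simplices (7): [v_0], [v_1], [v_2], [v_3], [v_4], [v_5], [v_6]
  1-simplices (21): (21 of them)
  2-simplices (14): (14 of them)

giving chain groups C_0 ≅ Z^7, C_1 ≅ Z^21, C_2 ≅ Z^14.

Boundary ∂_1: C_1 → C_0 is given by ∂[p,q] = [q] − [p]. For instance
  ∂[v_3,v_4] = [v_4] − [v_3].
This gives a 7×21 integer matrix of rank 6; reducing to Smith normal form yields diagonal entries (1,1,1,1,1,1).

Boundary ∂_2: C_2 → C_1 maps a triangle to the signed sum of its edges. For instance
  ∂[v_0,v_2,v_6] = [v_2,v_6] − [v_0,v_6] + [v_0,v_2],
  ∂[v_2,v_3,v_4] = [v_3,v_4] − [v_2,v_4] + [v_2,v_3].
The resulting 21×14 matrix has rank 13, and its Smith normal form has invariant factors (1,1,1,1,1,1,1,1,1,1,1,1,1).

From H_k ≅ ker(∂_k) / im(∂_{k+1}) we obtain:

  H_1: rank ker ∂_1 − rank ∂_2 = (21 − 6) − 13 = 2, and the invariant factors of ∂_2 are all 1, so H_1 = Z^2.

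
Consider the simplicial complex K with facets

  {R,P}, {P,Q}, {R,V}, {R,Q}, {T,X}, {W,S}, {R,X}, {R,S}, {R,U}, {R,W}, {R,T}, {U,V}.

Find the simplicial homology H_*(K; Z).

H_0 ≅ Z,  H_1 ≅ Z^4.

Order the vertices as P < Q < R < S < T < U < V < W < X. Listing each simplex with vertices in this order, K has dimension 1 with simplices:

  0-simplices (9): P, Q, R, S, T, U, V, W, X
  1-simplices (12): PQ, PR, QR, RS, RT, RU, RV, RW, RX, SW, TX, UV

giving chain groups C_0 ≅ Z^9, C_1 ≅ Z^12.

∂_1: C_1 → C_0 is given by ∂[p,q] = [q] − [p]. For instance
  ∂PQ = Q − P.
This gives a 9×12 integer matrix of rank 8; reducing to Smith normal form yields diagonal entries (1,1,1,1,1,1,1,1).

Reading off H_k = ker ∂_k / im ∂_{k+1}:

  H_0: rank C_0 − rank ∂_1 = 9 − 8 = 1, and the invariant factors of ∂_1 are all 1, so H_0 = Z.
  H_1: rank ker ∂_1 − rank ∂_2 = (12 − 8) − 0 = 4, and there is no ∂_2, so H_1 = Z^4.

As a check, the Euler characteristic is 9 − 12 = -3, which agrees with 1 − 4 = -3.
(K is a triangulation of a wedge of 4 circles.)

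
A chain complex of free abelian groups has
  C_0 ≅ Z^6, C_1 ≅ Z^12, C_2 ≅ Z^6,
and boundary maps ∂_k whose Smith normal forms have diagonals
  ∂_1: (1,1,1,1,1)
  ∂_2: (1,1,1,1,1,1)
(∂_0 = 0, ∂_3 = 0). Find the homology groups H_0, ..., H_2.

H_0: b_0 = 6 − 0 − 5 = 1; torsion from ∂_1 factors > 1: none. So H_0 = Z.
H_1: b_1 = 12 − 5 − 6 = 1; torsion from ∂_2 factors > 1: none. So H_1 = Z.
H_2: b_2 = 6 − 6 − 0 = 0; torsion from ∂_3 factors > 1: none. So H_2 = 0.

H_0 = Z,  H_1 = Z,  H_2 = 0.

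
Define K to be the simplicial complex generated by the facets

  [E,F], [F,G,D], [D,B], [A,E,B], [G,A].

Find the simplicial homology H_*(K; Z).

H_0 = Z,  H_1 = Z^2,  H_2 = 0.

Fix the vertex order A < B < D < E < F < G and write every simplex with vertices in increasing order. Then dim K = 2 and the simplices of K are:

  0-simplices (6): A, B, D, E, F, G
  1-simplices (9): AB, AE, AG, BD, BE, DF, DG, EF, FG
  2-simplices (2): ABE, DFG

giving chain groups C_0 ≅ Z^6, C_1 ≅ Z^9, C_2 ≅ Z^2.

The boundary map ∂_1: C_1 → C_0 sends each edge [p,q] (with p < q) to q − p.
As a 6×9 matrix over Z this has rank 5, with invariant factors (1,1,1,1,1).

The boundary map ∂_2: C_2 → C_1 acts by ∂[p,q,r] = [q,r] − [p,r] + [p,q]. For instance
  ∂DFG = FG − DG + DF,
  ∂ABE = BE − AE + AB.
This gives a 9×2 integer matrix of rank 2; reducing to Smith normal form yields diagonal entries (1,1).

Reading off H_k = ker ∂_k / im ∂_{k+1}:

  H_0: rank C_0 − rank ∂_1 = 6 − 5 = 1, and the invariant factors of ∂_1 are all 1, so H_0 = Z.
  H_1: rank ker ∂_1 − rank ∂_2 = (9 − 5) − 2 = 2, and the invariant factors of ∂_2 are all 1, so H_1 = Z^2.
  H_2: rank ker ∂_2 − rank ∂_3 = (2 − 2) − 0 = 0, and there is no ∂_3, so H_2 = 0.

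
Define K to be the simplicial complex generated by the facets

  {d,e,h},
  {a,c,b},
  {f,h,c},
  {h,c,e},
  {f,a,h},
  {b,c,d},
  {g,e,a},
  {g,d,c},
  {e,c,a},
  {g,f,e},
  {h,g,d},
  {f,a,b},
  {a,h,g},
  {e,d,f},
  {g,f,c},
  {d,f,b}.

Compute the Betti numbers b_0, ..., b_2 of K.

b_0 = 1, b_1 = 2, b_2 = 1.

We work with the vertex ordering a < b < c < d < e < f < g < h. The simplices of K, each written with vertices in increasing order, are:

  0-simplices (8): a, b, c, d, e, f, g, h
  1-simplices (24): ab, ac, ae, af, ag, ah, bc, bd, bf, cd, ce, cf, cg, ch, de, df, dg, dh, ef, eg, eh, fg, fh, gh
  2-simplices (16): abc, abf, ace, aeg, afh, agh, bcd, bdf, cdg, ceh, cfg, cfh, def, deh, dgh, efg

so the chain groups are C_0 ≅ Z^8, C_1 ≅ Z^24, C_2 ≅ Z^16.

Boundary ∂_1: C_1 → C_0 sends each edge [p,q] (with p < q) to q − p. For instance
  ∂cg = g − c.
The 8×24 boundary matrix has rank 7 and Smith normal form diag(1,1,1,1,1,1,1).

∂_2: C_2 → C_1 maps a triangle to the signed sum of its edges. For instance
  ∂deh = eh − dh + de,
  ∂cdg = dg − cg + cd.
The 24×16 boundary matrix has rank 15 and Smith normal form diag(1,1,1,1,1,1,1,1,1,1,1,1,1,1,1).

Computing H_k = (kernel of ∂_k) / (image of ∂_{k+1}):

  H_0: rank C_0 − rank ∂_1 = 8 − 7 = 1, and the invariant factors of ∂_1 are all 1, so H_0 = Z.
  H_1: rank ker ∂_1 − rank ∂_2 = (24 − 7) − 15 = 2, and the invariant factors of ∂_2 are all 1, so H_1 = Z^2.
  H_2: rank ker ∂_2 − rank ∂_3 = (16 − 15) − 0 = 1, and there is no ∂_3, so H_2 = Z.

As a check, the Euler characteristic is 8 − 24 + 16 = 0, which agrees with 1 − 2 + 1 = 0.
(K is a triangulation of the torus T^2.)

Hence the Betti numbers are b_0 = 1, b_1 = 2, b_2 = 1.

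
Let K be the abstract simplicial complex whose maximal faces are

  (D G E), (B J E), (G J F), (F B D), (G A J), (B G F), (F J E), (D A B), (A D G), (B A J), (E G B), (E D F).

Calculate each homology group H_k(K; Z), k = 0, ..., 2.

K has 7 vertices, 18 edges, 12 triangles.
rank ∂_0 = 0, rank ∂_1 = 6 ⇒ b_0 = 7 − 0 − 6 = 1; all invariant factors of ∂_1 are 1 so no torsion. So H_0 = Z.
rank ∂_1 = 6, rank ∂_2 = 12 ⇒ b_1 = 18 − 6 − 12 = 0; ∂_2 has invariant factor(s) [2] giving torsion. So H_1 = Z_2.
rank ∂_2 = 12, rank ∂_3 = 0 ⇒ b_2 = 12 − 12 − 0 = 0. So H_2 = 0.

H_0 ≅ Z,  H_1 ≅ Z_2,  H_2 = 0.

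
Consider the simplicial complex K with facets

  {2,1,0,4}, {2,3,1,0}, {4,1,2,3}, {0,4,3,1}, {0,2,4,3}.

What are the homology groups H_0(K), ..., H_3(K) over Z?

H_0 = Z,  H_1 = 0,  H_2 = 0,  H_3 = Z.

Take the total order 0 < 1 < 2 < 3 < 4 on the vertex set. Then K (dimension 3) consists of the simplices:

  0-simplices (5): [0], [1], [2], [3], [4]
  1-simplices (10): [0,1], [0,2], [0,3], [0,4], [1,2], [1,3], [1,4], [2,3], [2,4], [3,4]
  2-simplices (10): [0,1,2], [0,1,3], [0,1,4], [0,2,3], [0,2,4], [0,3,4], [1,2,3], [1,2,4], [1,3,4], [2,3,4]
  3-simplices (5): [0,1,2,3], [0,1,2,4], [0,1,3,4], [0,2,3,4], [1,2,3,4]

so the chain groups are C_0 ≅ Z^5, C_1 ≅ Z^10, C_2 ≅ Z^10, C_3 ≅ Z^5.

The boundary map ∂_1: C_1 → C_0 is given by ∂[p,q] = [q] − [p].
As a 5×10 matrix over Z this has rank 4, with invariant factors (1,1,1,1).

Boundary ∂_2: C_2 → C_1 acts by ∂[p,q,r] = [q,r] − [p,r] + [p,q]. For instance
  ∂[0,1,4] = [1,4] − [0,4] + [0,1],
  ∂[0,1,2] = [1,2] − [0,2] + [0,1].
As a 10×10 matrix over Z this has rank 6, with invariant factors (1,1,1,1,1,1).

Boundary ∂_3: C_3 → C_2 sends each 3-simplex σ to the alternating sum Σ_i (−1)^i (σ with its i-th vertex removed). For instance
  ∂[0,1,3,4] = [1,3,4] − [0,3,4] + [0,1,4] − [0,1,3],
  ∂[0,1,2,4] = [1,2,4] − [0,2,4] + [0,1,4] − [0,1,2].
The resulting 10×5 matrix has rank 4, and its Smith normal form has invariant factors (1,1,1,1).

From H_k ≅ ker(∂_k) / im(∂_{k+1}) we obtain:

  H_0: rank C_0 − rank ∂_1 = 5 − 4 = 1, and the invariant factors of ∂_1 are all 1, so H_0 ≅ Z.
  H_1: rank ker ∂_1 − rank ∂_2 = (10 − 4) − 6 = 0, and the invariant factors of ∂_2 are all 1, so H_1 ≅ 0.
  H_2: rank ker ∂_2 − rank ∂_3 = (10 − 6) − 4 = 0, and the invariant factors of ∂_3 are all 1, so H_2 ≅ 0.
  H_3: rank ker ∂_3 − rank ∂_4 = (5 − 4) − 0 = 1, and there is no ∂_4, so H_3 ≅ Z.

As a check, the Euler characteristic is 5 − 10 + 10 − 5 = 0, which agrees with 1 − 0 + 0 − 1 = 0.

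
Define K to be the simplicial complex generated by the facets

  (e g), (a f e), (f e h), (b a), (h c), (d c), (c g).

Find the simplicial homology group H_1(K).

H_1 = Z.

Fix the vertex order a < b < c < d < e < f < g < h and write every simplex with vertices in increasing order. Then dim K = 2 and the simplices of K are:

  0-simplices (8): a, b, c, d, e, f, g, h
  1-simplices (10): ab, ae, af, cd, cg, ch, ef, eg, eh, fh
  2-simplices (2): aef, efh

Hence C_0 ≅ Z^8, C_1 ≅ Z^10, C_2 ≅ Z^2.

The boundary map ∂_1: C_1 → C_0 maps an edge to its endpoints' difference, ∂[p,q] = q − p. For instance
  ∂eh = h − e.
As a 8×10 matrix over Z this has rank 7, with invariant factors (1,1,1,1,1,1,1).

Boundary ∂_2: C_2 → C_1 maps a triangle to the signed sum of its edges. For instance
  ∂aef = ef − af + ae,
  ∂efh = fh − eh + ef.
The resulting 10×2 matrix has rank 2, and its Smith normal form has invariant factors (1,1).

Computing H_k = (kernel of ∂_k) / (image of ∂_{k+1}):

  H_1: rank ker ∂_1 − rank ∂_2 = (10 − 7) − 2 = 1, and the invariant factors of ∂_2 are all 1, so H_1 = Z.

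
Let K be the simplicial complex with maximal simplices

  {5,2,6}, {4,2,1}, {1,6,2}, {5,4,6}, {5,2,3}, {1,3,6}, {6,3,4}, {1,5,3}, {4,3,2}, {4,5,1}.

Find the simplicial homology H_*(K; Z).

H_0 = Z,  H_1 = Z/2,  H_2 = 0.

Order the vertices as 1 < 2 < 3 < 4 < 5 < 6. Listing each simplex with vertices in this order, K has dimension 2 with simplices:

  0-simplices (6): [1], [2], [3], [4], [5], [6]
  1-simplices (15): [1,2], [1,3], [1,4], [1,5], [1,6], [2,3], [2,4], [2,5], [2,6], [3,4], [3,5], [3,6], [4,5], [4,6], [5,6]
  2-simplices (10): [1,2,4], [1,2,6], [1,3,5], [1,3,6], [1,4,5], [2,3,4], [2,3,5], [2,5,6], [3,4,6], [4,5,6]

so the chain groups are C_0 ≅ Z^6, C_1 ≅ Z^15, C_2 ≅ Z^10.

The boundary map ∂_1: C_1 → C_0 maps an edge to its endpoints' difference, ∂[p,q] = q − p. For instance
  ∂[1,2] = [2] − [1].
The resulting 6×15 matrix has rank 5, and its Smith normal form has invariant factors (1,1,1,1,1).

The boundary map ∂_2: C_2 → C_1 acts by ∂[p,q,r] = [q,r] − [p,r] + [p,q]. For instance
  ∂[1,3,6] = [3,6] − [1,6] + [1,3],
  ∂[2,5,6] = [5,6] − [2,6] + [2,5].
The 15×10 boundary matrix has rank 10 and Smith normal form diag(1,1,1,1,1,1,1,1,1,2).

From H_k ≅ ker(∂_k) / im(∂_{k+1}) we obtain:

  H_0: rank C_0 − rank ∂_1 = 6 − 5 = 1, and the invariant factors of ∂_1 are all 1, so H_0 ≅ Z.
  H_1: rank ker ∂_1 − rank ∂_2 = (15 − 5) − 10 = 0, and ∂_2 has invariant factor 2 > 1, so H_1 ≅ Z/2.
  H_2: rank ker ∂_2 − rank ∂_3 = (10 − 10) − 0 = 0, and there is no ∂_3, so H_2 ≅ 0.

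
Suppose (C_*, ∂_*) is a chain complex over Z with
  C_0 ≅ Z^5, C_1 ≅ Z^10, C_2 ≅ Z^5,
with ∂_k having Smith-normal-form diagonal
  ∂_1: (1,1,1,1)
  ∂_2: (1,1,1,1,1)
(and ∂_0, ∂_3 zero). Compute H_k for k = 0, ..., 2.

H_0: b_0 = 5 − 0 − 4 = 1; torsion from ∂_1 factors > 1: none. So H_0 = Z.
H_1: b_1 = 10 − 4 − 5 = 1; torsion from ∂_2 factors > 1: none. So H_1 = Z.
H_2: b_2 = 5 − 5 − 0 = 0; torsion from ∂_3 factors > 1: none. So H_2 = 0.

H_0 = Z,  H_1 = Z,  H_2 = 0.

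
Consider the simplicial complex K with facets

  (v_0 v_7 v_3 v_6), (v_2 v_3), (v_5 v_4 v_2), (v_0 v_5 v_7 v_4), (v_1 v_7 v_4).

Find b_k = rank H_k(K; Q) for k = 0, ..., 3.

Take the total order v_0 < v_1 < v_2 < v_3 < v_4 < v_5 < v_6 < v_7 on the vertex set. Then K (dimension 3) consists of the simplices:

  0-simplices (8): [v_0], [v_1], [v_2], [v_3], [v_4], [v_5], [v_6], [v_7]
  1-simplices (16): (16 of them)
  2-simplices (10): [v_0,v_3,v_6], [v_0,v_3,v_7], [v_0,v_4,v_5], [v_0,v_4,v_7], [v_0,v_5,v_7], [v_0,v_6,v_7], [v_1,v_4,v_7], [v_2,v_4,v_5], [v_3,v_6,v_7], [v_4,v_5,v_7]
  3-simplices (2): [v_0,v_3,v_6,v_7], [v_0,v_4,v_5,v_7]

so the chain groups are C_0 ≅ Z^8, C_1 ≅ Z^16, C_2 ≅ Z^10, C_3 ≅ Z^2.

∂_1: C_1 → C_0 is given by ∂[p,q] = [q] − [p]. For instance
  ∂[v_0,v_4] = [v_4] − [v_0].
The resulting 8×16 matrix has rank 7, and its Smith normal form has invariant factors (1,1,1,1,1,1,1).

Boundary ∂_2: C_2 → C_1 acts by ∂[p,q,r] = [q,r] − [p,r] + [p,q]. For instance
  ∂[v_4,v_5,v_7] = [v_5,v_7] − [v_4,v_7] + [v_4,v_5],
  ∂[v_0,v_4,v_7] = [v_4,v_7] − [v_0,v_7] + [v_0,v_4].
The resulting 16×10 matrix has rank 8, and its Smith normal form has invariant factors (1,1,1,1,1,1,1,1).

The boundary map ∂_3: C_3 → C_2 sends each 3-simplex σ to the alternating sum Σ_i (−1)^i (σ with its i-th vertex removed). For instance
  ∂[v_0,v_3,v_6,v_7] = [v_3,v_6,v_7] − [v_0,v_6,v_7] + [v_0,v_3,v_7] − [v_0,v_3,v_6],
  ∂[v_0,v_4,v_5,v_7] = [v_4,v_5,v_7] − [v_0,v_5,v_7] + [v_0,v_4,v_7] − [v_0,v_4,v_5].
The resulting 10×2 matrix has rank 2, and its Smith normal form has invariant factors (1,1).

Computing H_k = (kernel of ∂_k) / (image of ∂_{k+1}):

  H_0: rank C_0 − rank ∂_1 = 8 − 7 = 1, and the invariant factors of ∂_1 are all 1, so H_0 ≅ Z.
  H_1: rank ker ∂_1 − rank ∂_2 = (16 − 7) − 8 = 1, and the invariant factors of ∂_2 are all 1, so H_1 ≅ Z.
  H_2: rank ker ∂_2 − rank ∂_3 = (10 − 8) − 2 = 0, and the invariant factors of ∂_3 are all 1, so H_2 ≅ 0.
  H_3: rank ker ∂_3 − rank ∂_4 = (2 − 2) − 0 = 0, and there is no ∂_4, so H_3 ≅ 0.

Hence the Betti numbers are b_0 = 1, b_1 = 1, b_2 = 0, b_3 = 0.

b_0 = 1, b_1 = 1, b_2 = 0, b_3 = 0.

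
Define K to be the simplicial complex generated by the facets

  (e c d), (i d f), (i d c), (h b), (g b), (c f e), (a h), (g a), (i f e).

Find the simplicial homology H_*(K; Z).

Order the vertices as a < b < c < d < e < f < g < h < i. Listing each simplex with vertices in this order, K has dimension 2 with simplices:

  0-simplices (9): a, b, c, d, e, f, g, h, i
  1-simplices (14): ag, ah, bg, bh, cd, ce, cf, ci, de, df, di, ef, ei, fi
  2-simplices (5): cde, cdi, cef, dfi, efi

Hence C_0 ≅ Z^9, C_1 ≅ Z^14, C_2 ≅ Z^5.

Boundary ∂_1: C_1 → C_0 sends each edge [p,q] (with p < q) to q − p. For instance
  ∂bg = g − b.
As a 9×14 matrix over Z this has rank 7, with invariant factors (1,1,1,1,1,1,1).

∂_2: C_2 → C_1 sends each 2-simplex [p,q,r] to [q,r] − [p,r] + [p,q]. For instance
  ∂dfi = fi − di + df,
  ∂cde = de − ce + cd.
The resulting 14×5 matrix has rank 5, and its Smith normal form has invariant factors (1,1,1,1,1).

From H_k ≅ ker(∂_k) / im(∂_{k+1}) we obtain:

  H_0: rank C_0 − rank ∂_1 = 9 − 7 = 2, and the invariant factors of ∂_1 are all 1, so H_0 ≅ Z^2.
  H_1: rank ker ∂_1 − rank ∂_2 = (14 − 7) − 5 = 2, and the invariant factors of ∂_2 are all 1, so H_1 ≅ Z^2.
  H_2: rank ker ∂_2 − rank ∂_3 = (5 − 5) − 0 = 0, and there is no ∂_3, so H_2 ≅ 0.

H_0 = Z^2,  H_1 = Z^2,  H_2 = 0.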